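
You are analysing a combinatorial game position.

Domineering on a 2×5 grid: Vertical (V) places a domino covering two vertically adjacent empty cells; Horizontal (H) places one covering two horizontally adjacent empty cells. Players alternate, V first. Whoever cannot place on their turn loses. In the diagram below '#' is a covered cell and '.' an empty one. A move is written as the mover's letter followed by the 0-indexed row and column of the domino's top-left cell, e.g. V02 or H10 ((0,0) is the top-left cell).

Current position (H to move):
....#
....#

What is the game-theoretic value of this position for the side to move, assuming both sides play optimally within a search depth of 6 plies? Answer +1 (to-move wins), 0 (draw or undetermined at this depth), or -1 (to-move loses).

value(....#/....#, H) = +1

p1 H@[....#/....#]: H00[##..#/....#]-1 H01[.##.#/....#]+1* H02[..###/....#]-1 H10[....#/##..#]-1 H11[....#/.##.#]+1 H12[....#/..###]-1
p2 V@[.##.#/....#]: V00[###.#/#...#]-1* V03[.####/...##]-1
p3 H@[###.#/#...#]: H11[###.#/###.#]-1 H12[###.#/#.###]+1*
p4 V@[###.#/#.###] terminal -1; root [....#/....#] d6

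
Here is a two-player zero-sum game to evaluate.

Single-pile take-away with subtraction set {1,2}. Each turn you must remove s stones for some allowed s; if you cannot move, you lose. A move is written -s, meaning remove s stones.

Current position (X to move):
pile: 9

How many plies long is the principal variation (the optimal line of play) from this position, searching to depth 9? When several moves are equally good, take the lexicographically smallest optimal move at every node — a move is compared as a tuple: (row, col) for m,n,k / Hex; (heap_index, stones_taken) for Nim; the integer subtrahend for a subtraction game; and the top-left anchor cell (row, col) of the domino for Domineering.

PV length from [9]: 6 plies

[9] X move#1: -1:-1/8*, -2:-1/7
[8] O move#2: -1:-1/7, -2:+1/6*
[6] X move#3: -1:-1/5*, -2:-1/4
[5] O move#4: -1:-1/4, -2:+1/3*
[3] X move#5: -1:-1/2*, -2:-1/1
[2] O move#6: -1:-1/1, -2:+1/0*
[0] end (terminal -1, X#7); searched 9 to 9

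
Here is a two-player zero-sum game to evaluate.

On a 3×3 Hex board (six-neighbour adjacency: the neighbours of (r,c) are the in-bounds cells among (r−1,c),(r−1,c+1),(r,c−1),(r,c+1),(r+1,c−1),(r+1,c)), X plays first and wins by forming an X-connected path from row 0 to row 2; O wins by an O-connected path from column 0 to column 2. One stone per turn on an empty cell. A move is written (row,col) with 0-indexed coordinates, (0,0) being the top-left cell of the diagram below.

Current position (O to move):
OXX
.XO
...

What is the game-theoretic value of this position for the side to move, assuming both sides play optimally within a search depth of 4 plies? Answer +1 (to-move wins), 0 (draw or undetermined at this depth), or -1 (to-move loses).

p1 O@[OXX/.XO/...]: (1,0)[OXX/OXO/...]-1* (2,0)[OXX/.XO/O..]-1 (2,1)[OXX/.XO/.O.]-1 (2,2)[OXX/.XO/..O]-1
p2 X@[OXX/OXO/...]: (2,0)[OXX/OXO/X..]+1* (2,1)[OXX/OXO/.X.]+1 (2,2)[OXX/OXO/..X]+1
p3 O@[OXX/OXO/X..] terminal -1; root [OXX/.XO/...] d4

value(OXX/.XO/..., O) = -1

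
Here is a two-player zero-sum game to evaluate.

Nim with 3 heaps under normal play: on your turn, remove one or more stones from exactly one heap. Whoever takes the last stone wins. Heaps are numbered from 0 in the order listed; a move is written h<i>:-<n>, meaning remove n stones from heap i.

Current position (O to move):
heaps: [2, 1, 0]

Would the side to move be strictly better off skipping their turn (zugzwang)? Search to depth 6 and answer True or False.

zugzwang((2,1,0), O) = False

ply 1, O at (2,1,0) | h0:-1=+1→(1,1,0)*; h0:-2=-1→(0,1,0); h1:-1=-1→(2,0,0)
ply 2, X at (1,1,0) | h0:-1=-1→(0,1,0)*; h1:-1=-1→(1,0,0)
ply 3, O at (0,1,0) | h1:-1=+1→(0,0,0)*
ply 4: (0,0,0) is terminal -1 (X); from (2,1,0) depth 6
if O skipped the turn, X would face:
~ ply 1, X at (2,1,0) | h0:-1=+1→(1,1,0)*; h0:-2=-1→(0,1,0); h1:-1=-1→(2,0,0)
~ ply 2, O at (1,1,0) | h0:-1=-1→(0,1,0)*; h1:-1=-1→(1,0,0)
~ ply 3, X at (0,1,0) | h1:-1=+1→(0,0,0)*
~ ply 4: (0,0,0) is terminal -1 (O); from (2,1,0) depth 6
compare (O): move=+1 vs pass=-1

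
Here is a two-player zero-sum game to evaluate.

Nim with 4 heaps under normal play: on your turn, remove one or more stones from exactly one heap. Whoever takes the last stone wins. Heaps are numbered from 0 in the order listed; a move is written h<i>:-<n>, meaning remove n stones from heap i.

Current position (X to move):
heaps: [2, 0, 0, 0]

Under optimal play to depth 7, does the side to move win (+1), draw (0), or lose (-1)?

value((2,0,0,0), X) = +1

[(2,0,0,0)] X move#1: h0:-1:-1/(1,0,0,0), h0:-2:+1/(0,0,0,0)*
[(0,0,0,0)] end (terminal -1, O#2); searched (2,0,0,0) to 7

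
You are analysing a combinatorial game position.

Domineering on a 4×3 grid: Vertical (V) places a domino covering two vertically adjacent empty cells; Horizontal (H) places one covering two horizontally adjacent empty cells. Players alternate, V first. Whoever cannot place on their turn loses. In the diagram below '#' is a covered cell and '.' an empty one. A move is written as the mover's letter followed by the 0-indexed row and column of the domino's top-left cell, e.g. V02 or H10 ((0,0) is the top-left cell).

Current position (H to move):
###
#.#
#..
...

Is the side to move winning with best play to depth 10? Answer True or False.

p1 H@[###/#.#/#../...]: H21[###/#.#/###/...]+1* H30[###/#.#/#../##.]-1 H31[###/#.#/#../.##]-1
p2 V@[###/#.#/###/...] terminal -1; root [###/#.#/#../...] d10

H winning at [###/#.#/#../...]: True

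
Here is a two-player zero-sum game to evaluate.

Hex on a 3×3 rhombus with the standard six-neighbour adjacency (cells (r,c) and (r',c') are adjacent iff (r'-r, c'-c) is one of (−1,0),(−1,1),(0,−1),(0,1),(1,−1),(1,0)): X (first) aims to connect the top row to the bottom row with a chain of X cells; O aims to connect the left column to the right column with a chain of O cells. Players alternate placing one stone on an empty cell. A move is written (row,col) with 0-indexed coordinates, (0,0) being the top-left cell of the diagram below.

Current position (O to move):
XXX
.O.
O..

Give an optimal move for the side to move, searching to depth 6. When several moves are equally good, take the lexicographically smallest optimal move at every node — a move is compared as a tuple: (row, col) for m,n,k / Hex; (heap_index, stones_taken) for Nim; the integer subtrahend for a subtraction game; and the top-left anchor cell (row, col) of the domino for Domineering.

p1 O@[XXX/.O./O..]: (1,0)[XXX/OO./O..]-1 (1,2)[XXX/.OO/O..]+1* (2,1)[XXX/.O./OO.]+1 (2,2)[XXX/.O./O.O]+1
p2 X@[XXX/.OO/O..] terminal -1; root [XXX/.O./O..] d6

O's best at [XXX/.O./O..]: (1,2)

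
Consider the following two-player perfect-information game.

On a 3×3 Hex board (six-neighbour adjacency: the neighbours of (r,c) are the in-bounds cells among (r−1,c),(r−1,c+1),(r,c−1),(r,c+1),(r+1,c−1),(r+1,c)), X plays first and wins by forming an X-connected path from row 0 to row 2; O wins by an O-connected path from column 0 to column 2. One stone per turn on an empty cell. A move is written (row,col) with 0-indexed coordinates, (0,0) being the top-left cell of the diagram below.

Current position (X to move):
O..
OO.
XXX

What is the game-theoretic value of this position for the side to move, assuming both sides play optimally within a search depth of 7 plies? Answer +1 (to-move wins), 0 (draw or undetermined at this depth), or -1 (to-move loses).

[O../OO./XXX] X move#1: (0,1):-1/OX./OO./XXX*, (0,2):-1/O.X/OO./XXX, (1,2):-1/O../OOX/XXX
[OX./OO./XXX] O move#2: (0,2):+1/OXO/OO./XXX*, (1,2):+1/OX./OOO/XXX
[OXO/OO./XXX] end (terminal -1, X#3); searched O../OO./XXX to 7

value(O../OO./XXX, X) = -1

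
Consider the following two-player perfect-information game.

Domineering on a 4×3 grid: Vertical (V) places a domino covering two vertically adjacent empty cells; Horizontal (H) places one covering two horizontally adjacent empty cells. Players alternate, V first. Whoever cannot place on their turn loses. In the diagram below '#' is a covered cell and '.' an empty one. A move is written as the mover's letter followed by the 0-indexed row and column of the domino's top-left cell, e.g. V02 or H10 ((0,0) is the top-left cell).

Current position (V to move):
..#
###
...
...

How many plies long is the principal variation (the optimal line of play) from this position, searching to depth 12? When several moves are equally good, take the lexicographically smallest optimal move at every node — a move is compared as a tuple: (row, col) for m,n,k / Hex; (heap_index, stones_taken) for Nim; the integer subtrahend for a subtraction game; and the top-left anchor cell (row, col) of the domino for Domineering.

p1 V@[..#/###/.../...]: V20[..#/###/#../#..]-1 V21[..#/###/.#./.#.]+1* V22[..#/###/..#/..#]-1
p2 H@[..#/###/.#./.#.]: H00[###/###/.#./.#.]-1*
p3 V@[###/###/.#./.#.]: V20[###/###/##./##.]+1* V22[###/###/.##/.##]+1
p4 H@[###/###/##./##.] terminal -1; root [..#/###/.../...] d12

PV length from [..#/###/.../...]: 3 plies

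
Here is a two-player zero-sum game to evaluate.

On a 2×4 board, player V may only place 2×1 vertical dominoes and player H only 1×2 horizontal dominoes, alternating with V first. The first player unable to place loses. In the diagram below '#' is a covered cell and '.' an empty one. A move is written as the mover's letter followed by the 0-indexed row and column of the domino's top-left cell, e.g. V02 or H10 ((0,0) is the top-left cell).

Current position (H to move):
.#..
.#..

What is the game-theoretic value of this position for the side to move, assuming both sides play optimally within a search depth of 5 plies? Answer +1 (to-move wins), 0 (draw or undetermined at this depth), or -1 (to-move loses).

value(.#../.#.., H) = +1

ply 1, H at .#../.#.. | H02=+1→.###/.#..*; H12=+1→.#../.###
ply 2, V at .###/.#.. | V00=-1→####/##..*
ply 3, H at ####/##.. | H12=+1→####/####*
ply 4: ####/#### is terminal -1 (V); from .#../.#.. depth 5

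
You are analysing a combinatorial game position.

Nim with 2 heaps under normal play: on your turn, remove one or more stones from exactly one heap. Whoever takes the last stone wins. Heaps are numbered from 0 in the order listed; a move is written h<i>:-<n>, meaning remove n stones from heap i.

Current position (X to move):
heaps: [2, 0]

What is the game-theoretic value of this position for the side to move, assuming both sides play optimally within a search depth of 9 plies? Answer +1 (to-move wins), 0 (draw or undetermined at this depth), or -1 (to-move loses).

[(2,0)] X move#1: h0:-1:-1/(1,0), h0:-2:+1/(0,0)*
[(0,0)] end (terminal -1, O#2); searched (2,0) to 9

value((2,0), X) = +1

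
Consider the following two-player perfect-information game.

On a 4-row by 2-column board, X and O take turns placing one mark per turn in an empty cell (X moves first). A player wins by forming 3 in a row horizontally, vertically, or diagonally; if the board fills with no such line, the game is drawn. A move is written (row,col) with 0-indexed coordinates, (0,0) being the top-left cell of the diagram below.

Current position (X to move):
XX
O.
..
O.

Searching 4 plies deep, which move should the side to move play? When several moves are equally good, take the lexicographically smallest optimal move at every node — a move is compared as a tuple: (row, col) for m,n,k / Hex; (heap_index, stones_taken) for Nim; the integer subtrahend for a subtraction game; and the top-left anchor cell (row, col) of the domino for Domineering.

p1 X@[XX/O./../O.]: (1,1)[XX/OX/../O.]-1 (2,0)[XX/O./X./O.]+0* (2,1)[XX/O./.X/O.]-1 (3,1)[XX/O./../OX]-1
p2 O@[XX/O./X./O.]: (1,1)[XX/OO/X./O.]+0* (2,1)[XX/O./XO/O.]+0 (3,1)[XX/O./X./OO]+0
p3 X@[XX/OO/X./O.]: (2,1)[XX/OO/XX/O.]+0* (3,1)[XX/OO/X./OX]+0
p4 O@[XX/OO/XX/O.]: (3,1)[XX/OO/XX/OO]+0*
p5 X@[XX/OO/XX/OO] terminal +0; root [XX/O./../O.] d4

X's best at [XX/O./../O.]: (2,0)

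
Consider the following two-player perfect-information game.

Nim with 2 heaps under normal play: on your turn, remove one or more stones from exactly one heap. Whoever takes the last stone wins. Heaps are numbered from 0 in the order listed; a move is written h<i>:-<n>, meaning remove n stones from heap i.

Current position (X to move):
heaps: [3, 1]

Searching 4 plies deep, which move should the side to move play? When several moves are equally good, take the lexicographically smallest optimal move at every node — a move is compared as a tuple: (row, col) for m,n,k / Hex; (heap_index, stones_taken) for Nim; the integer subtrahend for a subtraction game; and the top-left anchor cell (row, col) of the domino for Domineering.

p1 X@[(3,1)]: h0:-1[(2,1)]-1 h0:-2[(1,1)]+1* h0:-3[(0,1)]-1 h1:-1[(3,0)]-1
p2 O@[(1,1)]: h0:-1[(0,1)]-1* h1:-1[(1,0)]-1
p3 X@[(0,1)]: h1:-1[(0,0)]+1*
p4 O@[(0,0)] terminal -1; root [(3,1)] d4

X's best at [(3,1)]: h0:-2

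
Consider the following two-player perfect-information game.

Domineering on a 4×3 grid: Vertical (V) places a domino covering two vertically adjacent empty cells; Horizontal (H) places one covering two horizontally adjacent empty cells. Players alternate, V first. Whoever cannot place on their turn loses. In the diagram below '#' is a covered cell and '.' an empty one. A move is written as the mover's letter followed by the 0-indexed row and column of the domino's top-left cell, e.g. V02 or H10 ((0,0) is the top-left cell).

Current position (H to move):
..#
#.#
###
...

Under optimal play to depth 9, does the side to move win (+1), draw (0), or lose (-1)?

ply 1, H at ..#/#.#/###/... | H00=+1→###/#.#/###/...*; H30=-1→..#/#.#/###/##.; H31=-1→..#/#.#/###/.##
ply 2: ###/#.#/###/... is terminal -1 (V); from ..#/#.#/###/... depth 9

value(..#/#.#/###/..., H) = +1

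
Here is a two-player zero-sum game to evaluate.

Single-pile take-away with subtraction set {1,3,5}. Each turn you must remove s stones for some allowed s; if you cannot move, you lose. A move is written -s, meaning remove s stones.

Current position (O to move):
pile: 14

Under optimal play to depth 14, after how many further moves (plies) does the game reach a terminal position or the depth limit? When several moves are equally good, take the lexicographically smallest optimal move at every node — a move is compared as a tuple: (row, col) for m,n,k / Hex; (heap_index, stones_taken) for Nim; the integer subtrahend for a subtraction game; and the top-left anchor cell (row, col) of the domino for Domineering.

p1 O@[14]: -1[13]-1* -3[11]-1 -5[9]-1
p2 X@[13]: -1[12]+1* -3[10]+1 -5[8]+1
p3 O@[12]: -1[11]-1* -3[9]-1 -5[7]-1
p4 X@[11]: -1[10]+1* -3[8]+1 -5[6]+1
p5 O@[10]: -1[9]-1* -3[7]-1 -5[5]-1
p6 X@[9]: -1[8]+1* -3[6]+1 -5[4]+1
p7 O@[8]: -1[7]-1* -3[5]-1 -5[3]-1
p8 X@[7]: -1[6]+1* -3[4]+1 -5[2]+1
p9 O@[6]: -1[5]-1* -3[3]-1 -5[1]-1
p10 X@[5]: -1[4]+1* -3[2]+1 -5[0]+1
p11 O@[4]: -1[3]-1* -3[1]-1
p12 X@[3]: -1[2]+1* -3[0]+1
p13 O@[2]: -1[1]-1*
p14 X@[1]: -1[0]+1*
p15 O@[0] terminal -1; root [14] d14

PV length from [14]: 14 plies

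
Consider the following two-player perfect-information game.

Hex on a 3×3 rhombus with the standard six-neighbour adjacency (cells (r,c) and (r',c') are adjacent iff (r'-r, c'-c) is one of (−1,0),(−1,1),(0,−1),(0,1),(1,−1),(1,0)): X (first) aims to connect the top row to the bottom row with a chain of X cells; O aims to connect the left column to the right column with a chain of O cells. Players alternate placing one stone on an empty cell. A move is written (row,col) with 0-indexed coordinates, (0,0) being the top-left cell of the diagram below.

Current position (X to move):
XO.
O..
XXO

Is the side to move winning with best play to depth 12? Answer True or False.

X winning at [XO./O../XXO]: True

ply 1, X at XO./O../XXO | (0,2)=+1→XOX/O../XXO*; (1,1)=-1→XO./OX./XXO; (1,2)=-1→XO./O.X/XXO
ply 2, O at XOX/O../XXO | (1,1)=-1→XOX/OO./XXO*; (1,2)=-1→XOX/O.O/XXO
ply 3, X at XOX/OO./XXO | (1,2)=+1→XOX/OOX/XXO*
ply 4: XOX/OOX/XXO is terminal -1 (O); from XO./O../XXO depth 12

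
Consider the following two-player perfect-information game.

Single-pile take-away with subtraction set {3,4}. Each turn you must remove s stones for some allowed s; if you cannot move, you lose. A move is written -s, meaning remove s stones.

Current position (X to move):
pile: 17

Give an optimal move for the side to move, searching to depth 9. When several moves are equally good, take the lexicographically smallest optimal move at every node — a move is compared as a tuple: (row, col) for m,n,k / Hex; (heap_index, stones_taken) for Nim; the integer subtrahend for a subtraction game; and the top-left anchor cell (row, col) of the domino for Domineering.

p1 X@[17]: -3[14]+1* -4[13]-1
p2 O@[14]: -3[11]-1* -4[10]-1
p3 X@[11]: -3[8]+1* -4[7]+1
p4 O@[8]: -3[5]-1* -4[4]-1
p5 X@[5]: -3[2]+1* -4[1]+1
p6 O@[2] terminal -1; root [17] d9

X's best at [17]: -3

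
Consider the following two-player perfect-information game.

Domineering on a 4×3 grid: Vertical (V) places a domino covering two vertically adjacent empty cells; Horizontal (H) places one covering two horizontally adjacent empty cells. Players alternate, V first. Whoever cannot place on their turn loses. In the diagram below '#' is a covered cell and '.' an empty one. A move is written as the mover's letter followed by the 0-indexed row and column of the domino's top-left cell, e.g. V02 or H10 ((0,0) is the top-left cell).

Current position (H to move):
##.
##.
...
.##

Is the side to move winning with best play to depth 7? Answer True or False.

H winning at [##./##./.../.##]: False

p1 H@[##./##./.../.##]: H20[##./##./##./.##]-1* H21[##./##./.##/.##]-1
p2 V@[##./##./##./.##]: V02[###/###/##./.##]+1* V12[##./###/###/.##]+1
p3 H@[###/###/##./.##] terminal -1; root [##./##./.../.##] d7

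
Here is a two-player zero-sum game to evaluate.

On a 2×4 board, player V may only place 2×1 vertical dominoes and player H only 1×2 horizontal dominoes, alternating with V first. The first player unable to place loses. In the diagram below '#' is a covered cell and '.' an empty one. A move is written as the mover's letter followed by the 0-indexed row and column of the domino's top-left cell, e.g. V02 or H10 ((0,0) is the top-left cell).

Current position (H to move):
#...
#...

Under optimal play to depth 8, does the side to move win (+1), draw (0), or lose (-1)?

value(#.../#..., H) = +1

ply 1, H at #.../#... | H01=+1→###./#...*; H02=+1→#.##/#...; H11=+1→#.../###.; H12=+1→#.../#.##
ply 2, V at ###./#... | V03=-1→####/#..#*
ply 3, H at ####/#..# | H11=+1→####/####*
ply 4: ####/#### is terminal -1 (V); from #.../#... depth 8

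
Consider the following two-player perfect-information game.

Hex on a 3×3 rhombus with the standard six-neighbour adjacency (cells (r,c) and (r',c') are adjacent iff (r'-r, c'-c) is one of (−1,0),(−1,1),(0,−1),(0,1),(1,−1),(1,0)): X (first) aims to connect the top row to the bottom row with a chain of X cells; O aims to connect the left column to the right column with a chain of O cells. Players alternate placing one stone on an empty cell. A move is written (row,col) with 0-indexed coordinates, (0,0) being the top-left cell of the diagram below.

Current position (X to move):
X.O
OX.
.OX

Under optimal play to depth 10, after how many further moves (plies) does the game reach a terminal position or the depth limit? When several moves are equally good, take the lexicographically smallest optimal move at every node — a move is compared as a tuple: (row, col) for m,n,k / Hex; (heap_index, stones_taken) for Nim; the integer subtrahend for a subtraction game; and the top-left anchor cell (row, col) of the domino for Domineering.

ply 1, X at X.O/OX./.OX | (0,1)=+1→XXO/OX./.OX*; (1,2)=-1→X.O/OXX/.OX; (2,0)=-1→X.O/OX./XOX
ply 2, O at XXO/OX./.OX | (1,2)=-1→XXO/OXO/.OX*; (2,0)=-1→XXO/OX./OOX
ply 3, X at XXO/OXO/.OX | (2,0)=+1→XXO/OXO/XOX*
ply 4: XXO/OXO/XOX is terminal -1 (O); from X.O/OX./.OX depth 10

PV length from [X.O/OX./.OX]: 3 plies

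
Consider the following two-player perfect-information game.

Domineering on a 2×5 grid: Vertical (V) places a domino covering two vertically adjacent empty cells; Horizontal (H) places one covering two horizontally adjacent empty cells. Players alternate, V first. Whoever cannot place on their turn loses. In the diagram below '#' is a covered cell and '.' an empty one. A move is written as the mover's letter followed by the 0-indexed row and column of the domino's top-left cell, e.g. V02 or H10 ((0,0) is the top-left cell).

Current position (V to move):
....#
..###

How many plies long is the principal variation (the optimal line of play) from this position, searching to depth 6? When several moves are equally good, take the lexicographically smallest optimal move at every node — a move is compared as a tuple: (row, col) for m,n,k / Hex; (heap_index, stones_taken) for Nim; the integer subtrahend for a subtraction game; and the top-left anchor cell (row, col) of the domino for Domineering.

p1 V@[....#/..###]: V00[#...#/#.###]-1 V01[.#..#/.####]+1*
p2 H@[.#..#/.####]: H02[.####/.####]-1*
p3 V@[.####/.####]: V00[#####/#####]+1*
p4 H@[#####/#####] terminal -1; root [....#/..###] d6

PV length from [....#/..###]: 3 plies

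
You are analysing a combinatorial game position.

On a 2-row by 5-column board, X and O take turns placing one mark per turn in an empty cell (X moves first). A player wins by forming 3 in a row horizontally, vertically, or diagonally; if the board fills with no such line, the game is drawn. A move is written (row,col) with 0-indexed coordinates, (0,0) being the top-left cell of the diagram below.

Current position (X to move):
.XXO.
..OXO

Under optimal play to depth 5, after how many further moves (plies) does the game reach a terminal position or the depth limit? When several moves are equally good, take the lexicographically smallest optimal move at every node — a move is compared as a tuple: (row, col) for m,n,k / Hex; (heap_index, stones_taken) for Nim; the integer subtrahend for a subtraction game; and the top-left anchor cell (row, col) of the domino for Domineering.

p1 X@[.XXO./..OXO]: (0,0)[XXXO./..OXO]+1* (0,4)[.XXOX/..OXO]+0 (1,0)[.XXO./X.OXO]+0 (1,1)[.XXO./.XOXO]+0
p2 O@[XXXO./..OXO] terminal -1; root [.XXO./..OXO] d5

PV length from [.XXO./..OXO]: 1 ply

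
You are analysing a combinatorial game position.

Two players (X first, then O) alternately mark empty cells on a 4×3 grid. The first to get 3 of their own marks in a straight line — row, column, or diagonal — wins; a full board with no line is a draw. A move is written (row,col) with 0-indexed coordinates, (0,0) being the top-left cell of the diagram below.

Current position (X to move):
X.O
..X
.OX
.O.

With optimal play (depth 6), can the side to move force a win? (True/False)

[X.O/..X/.OX/.O.] X move#1: (0,1):-1/XXO/..X/.OX/.O., (1,0):-1/X.O/X.X/.OX/.O., (1,1):+1/X.O/.XX/.OX/.O.*, (2,0):-1/X.O/..X/XOX/.O., (3,0):-1/X.O/..X/.OX/XO., (3,2):+1/X.O/..X/.OX/.OX
[X.O/.XX/.OX/.O.] end (terminal -1, O#2); searched X.O/..X/.OX/.O. to 6

X winning at [X.O/..X/.OX/.O.]: True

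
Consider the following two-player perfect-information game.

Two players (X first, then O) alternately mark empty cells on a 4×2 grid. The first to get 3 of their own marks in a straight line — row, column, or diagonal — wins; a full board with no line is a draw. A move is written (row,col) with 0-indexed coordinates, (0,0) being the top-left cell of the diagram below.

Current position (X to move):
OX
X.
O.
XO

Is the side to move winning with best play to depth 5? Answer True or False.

X winning at [OX/X./O./XO]: False

ply 1, X at OX/X./O./XO | (1,1)=+0→OX/XX/O./XO*; (2,1)=+0→OX/X./OX/XO
ply 2, O at OX/XX/O./XO | (2,1)=+0→OX/XX/OO/XO*
ply 3: OX/XX/OO/XO is terminal +0 (X); from OX/X./O./XO depth 5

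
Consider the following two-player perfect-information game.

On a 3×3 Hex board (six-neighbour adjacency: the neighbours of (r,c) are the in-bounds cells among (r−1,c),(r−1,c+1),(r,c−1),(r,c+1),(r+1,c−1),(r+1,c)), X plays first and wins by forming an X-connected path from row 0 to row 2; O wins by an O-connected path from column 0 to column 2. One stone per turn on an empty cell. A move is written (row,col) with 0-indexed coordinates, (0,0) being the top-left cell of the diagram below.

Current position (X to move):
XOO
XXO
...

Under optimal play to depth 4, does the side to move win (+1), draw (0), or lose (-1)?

value(XOO/XXO/..., X) = +1

p1 X@[XOO/XXO/...]: (2,0)[XOO/XXO/X..]+1* (2,1)[XOO/XXO/.X.]+1 (2,2)[XOO/XXO/..X]+1
p2 O@[XOO/XXO/X..] terminal -1; root [XOO/XXO/...] d4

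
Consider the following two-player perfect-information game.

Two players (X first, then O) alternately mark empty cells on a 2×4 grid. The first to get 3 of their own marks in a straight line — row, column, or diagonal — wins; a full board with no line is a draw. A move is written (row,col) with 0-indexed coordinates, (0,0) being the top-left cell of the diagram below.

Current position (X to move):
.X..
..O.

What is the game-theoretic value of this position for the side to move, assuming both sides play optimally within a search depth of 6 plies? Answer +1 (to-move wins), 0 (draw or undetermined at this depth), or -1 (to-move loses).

value(.X../..O., X) = +1

[.X../..O.] X move#1: (0,0):+0/XX../..O., (0,2):+1/.XX./..O.*, (0,3):+0/.X.X/..O., (1,0):+0/.X../X.O., (1,1):+0/.X../.XO., (1,3):+0/.X../..OX
[.XX./..O.] O move#2: (0,0):-1/OXX./..O.*, (0,3):-1/.XXO/..O., (1,0):-1/.XX./O.O., (1,1):-1/.XX./.OO., (1,3):-1/.XX./..OO
[OXX./..O.] X move#3: (0,3):+1/OXXX/..O.*, (1,0):+0/OXX./X.O., (1,1):+0/OXX./.XO., (1,3):+0/OXX./..OX
[OXXX/..O.] end (terminal -1, O#4); searched .X../..O. to 6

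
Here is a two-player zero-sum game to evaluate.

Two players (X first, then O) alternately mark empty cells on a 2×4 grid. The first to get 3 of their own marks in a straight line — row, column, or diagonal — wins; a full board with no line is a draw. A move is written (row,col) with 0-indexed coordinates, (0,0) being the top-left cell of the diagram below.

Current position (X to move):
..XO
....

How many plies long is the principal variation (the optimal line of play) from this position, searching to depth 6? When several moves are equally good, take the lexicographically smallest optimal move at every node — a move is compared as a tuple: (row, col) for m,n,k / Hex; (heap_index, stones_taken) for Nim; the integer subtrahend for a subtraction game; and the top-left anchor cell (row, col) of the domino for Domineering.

PV length from [..XO/....]: 6 plies

ply 1, X at ..XO/.... | (0,0)=+0→X.XO/....*; (0,1)=+0→.XXO/....; (1,0)=+0→..XO/X...; (1,1)=+0→..XO/.X..; (1,2)=+0→..XO/..X.; (1,3)=+0→..XO/...X
ply 2, O at X.XO/.... | (0,1)=+0→XOXO/....*; (1,0)=-1→X.XO/O...; (1,1)=-1→X.XO/.O..; (1,2)=-1→X.XO/..O.; (1,3)=-1→X.XO/...O
ply 3, X at XOXO/.... | (1,0)=+0→XOXO/X...*; (1,1)=+0→XOXO/.X..; (1,2)=+0→XOXO/..X.; (1,3)=+0→XOXO/...X
ply 4, O at XOXO/X... | (1,1)=+0→XOXO/XO..*; (1,2)=+0→XOXO/X.O.; (1,3)=+0→XOXO/X..O
ply 5, X at XOXO/XO.. | (1,2)=+0→XOXO/XOX.*; (1,3)=+0→XOXO/XO.X
ply 6, O at XOXO/XOX. | (1,3)=+0→XOXO/XOXO*
ply 7: XOXO/XOXO is terminal +0 (X); from ..XO/.... depth 6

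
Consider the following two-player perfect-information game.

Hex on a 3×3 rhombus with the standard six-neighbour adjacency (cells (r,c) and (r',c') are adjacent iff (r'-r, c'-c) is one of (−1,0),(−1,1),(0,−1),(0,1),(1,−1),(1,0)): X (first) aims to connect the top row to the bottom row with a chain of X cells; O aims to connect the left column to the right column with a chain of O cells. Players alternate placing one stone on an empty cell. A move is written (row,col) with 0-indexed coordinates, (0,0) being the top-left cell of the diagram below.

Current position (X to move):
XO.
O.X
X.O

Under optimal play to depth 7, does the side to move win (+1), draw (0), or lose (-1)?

p1 X@[XO./O.X/X.O]: (0,2)[XOX/O.X/X.O]+1* (1,1)[XO./OXX/X.O]-1 (2,1)[XO./O.X/XXO]-1
p2 O@[XOX/O.X/X.O]: (1,1)[XOX/OOX/X.O]-1* (2,1)[XOX/O.X/XOO]-1
p3 X@[XOX/OOX/X.O]: (2,1)[XOX/OOX/XXO]+1*
p4 O@[XOX/OOX/XXO] terminal -1; root [XO./O.X/X.O] d7

value(XO./O.X/X.O, X) = +1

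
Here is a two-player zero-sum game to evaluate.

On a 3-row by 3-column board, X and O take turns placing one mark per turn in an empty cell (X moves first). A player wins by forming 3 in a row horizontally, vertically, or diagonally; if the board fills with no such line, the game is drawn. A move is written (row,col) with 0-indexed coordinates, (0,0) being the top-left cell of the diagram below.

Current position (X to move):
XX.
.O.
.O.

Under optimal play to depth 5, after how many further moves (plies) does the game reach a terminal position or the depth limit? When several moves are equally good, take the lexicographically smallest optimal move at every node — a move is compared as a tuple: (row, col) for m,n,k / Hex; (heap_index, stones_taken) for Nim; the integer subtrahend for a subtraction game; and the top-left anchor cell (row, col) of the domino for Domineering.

PV length from [XX./.O./.O.]: 1 ply

ply 1, X at XX./.O./.O. | (0,2)=+1→XXX/.O./.O.*; (1,0)=+1→XX./XO./.O.; (1,2)=+0→XX./.OX/.O.; (2,0)=+1→XX./.O./XO.; (2,2)=+0→XX./.O./.OX
ply 2: XXX/.O./.O. is terminal -1 (O); from XX./.O./.O. depth 5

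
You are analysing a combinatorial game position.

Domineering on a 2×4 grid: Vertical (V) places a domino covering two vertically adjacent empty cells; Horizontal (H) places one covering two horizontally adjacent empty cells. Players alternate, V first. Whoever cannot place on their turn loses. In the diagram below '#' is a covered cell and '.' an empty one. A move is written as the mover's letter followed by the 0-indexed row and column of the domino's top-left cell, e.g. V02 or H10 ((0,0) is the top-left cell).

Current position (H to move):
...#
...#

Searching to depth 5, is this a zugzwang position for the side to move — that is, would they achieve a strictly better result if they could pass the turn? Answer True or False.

p1 H@[...#/...#]: H00[##.#/...#]+1* H01[.###/...#]+1 H10[...#/##.#]+1 H11[...#/.###]+1
p2 V@[##.#/...#]: V02[####/..##]-1*
p3 H@[####/..##]: H10[####/####]+1*
p4 V@[####/####] terminal -1; root [...#/...#] d5
pass branch (V moves first from the same position):
  | p1 V@[...#/...#]: V00[#..#/#..#]-1 V01[.#.#/.#.#]+1* V02[..##/..##]-1
  | p2 H@[.#.#/.#.#] terminal -1; root [...#/...#] d5
H moving scores +1; H passing scores -1

zugzwang(...#/...#, H) = False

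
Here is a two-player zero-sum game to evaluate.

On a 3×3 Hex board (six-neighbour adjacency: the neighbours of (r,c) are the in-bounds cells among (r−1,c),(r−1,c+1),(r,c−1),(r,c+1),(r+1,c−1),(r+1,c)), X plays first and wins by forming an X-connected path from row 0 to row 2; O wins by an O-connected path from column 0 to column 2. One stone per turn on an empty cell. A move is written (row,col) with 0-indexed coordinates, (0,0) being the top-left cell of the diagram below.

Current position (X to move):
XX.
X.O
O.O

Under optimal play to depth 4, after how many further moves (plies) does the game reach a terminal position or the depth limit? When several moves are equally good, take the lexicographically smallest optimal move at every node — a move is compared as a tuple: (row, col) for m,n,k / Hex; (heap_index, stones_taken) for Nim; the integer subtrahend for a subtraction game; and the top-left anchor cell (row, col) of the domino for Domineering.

PV length from [XX./X.O/O.O]: 2 plies

ply 1, X at XX./X.O/O.O | (0,2)=-1→XXX/X.O/O.O*; (1,1)=-1→XX./XXO/O.O; (2,1)=-1→XX./X.O/OXO
ply 2, O at XXX/X.O/O.O | (1,1)=+1→XXX/XOO/O.O*; (2,1)=+1→XXX/X.O/OOO
ply 3: XXX/XOO/O.O is terminal -1 (X); from XX./X.O/O.O depth 4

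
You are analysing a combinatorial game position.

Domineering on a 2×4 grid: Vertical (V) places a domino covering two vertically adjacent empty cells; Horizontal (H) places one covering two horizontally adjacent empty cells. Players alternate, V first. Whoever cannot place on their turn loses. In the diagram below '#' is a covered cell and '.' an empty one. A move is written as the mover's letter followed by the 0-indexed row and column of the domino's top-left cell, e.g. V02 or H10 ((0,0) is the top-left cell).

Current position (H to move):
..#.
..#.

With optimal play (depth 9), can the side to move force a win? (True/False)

H winning at [..#./..#.]: True

[..#./..#.] H move#1: H00:+1/###./..#.*, H10:+1/..#./###.
[###./..#.] V move#2: V03:-1/####/..##*
[####/..##] H move#3: H10:+1/####/####*
[####/####] end (terminal -1, V#4); searched ..#./..#. to 9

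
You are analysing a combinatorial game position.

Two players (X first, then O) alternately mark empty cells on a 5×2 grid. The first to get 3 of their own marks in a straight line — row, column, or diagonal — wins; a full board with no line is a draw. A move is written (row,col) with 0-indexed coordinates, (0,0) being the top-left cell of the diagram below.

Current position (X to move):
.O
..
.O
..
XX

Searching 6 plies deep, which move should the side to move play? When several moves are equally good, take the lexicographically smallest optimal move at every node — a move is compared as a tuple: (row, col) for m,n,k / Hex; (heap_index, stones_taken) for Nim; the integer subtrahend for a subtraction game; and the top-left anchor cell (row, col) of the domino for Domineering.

X's best at [.O/../.O/../XX]: (1,1)

p1 X@[.O/../.O/../XX]: (0,0)[XO/../.O/../XX]-1 (1,0)[.O/X./.O/../XX]-1 (1,1)[.O/.X/.O/../XX]+0* (2,0)[.O/../XO/../XX]-1 (3,0)[.O/../.O/X./XX]-1 (3,1)[.O/../.O/.X/XX]-1
p2 O@[.O/.X/.O/../XX]: (0,0)[OO/.X/.O/../XX]+0* (1,0)[.O/OX/.O/../XX]+0 (2,0)[.O/.X/OO/../XX]+0 (3,0)[.O/.X/.O/O./XX]+0 (3,1)[.O/.X/.O/.O/XX]+0
p3 X@[OO/.X/.O/../XX]: (1,0)[OO/XX/.O/../XX]+0* (2,0)[OO/.X/XO/../XX]+0 (3,0)[OO/.X/.O/X./XX]+0 (3,1)[OO/.X/.O/.X/XX]+0
p4 O@[OO/XX/.O/../XX]: (2,0)[OO/XX/OO/../XX]+0* (3,0)[OO/XX/.O/O./XX]+0 (3,1)[OO/XX/.O/.O/XX]+0
p5 X@[OO/XX/OO/../XX]: (3,0)[OO/XX/OO/X./XX]+0* (3,1)[OO/XX/OO/.X/XX]+0
p6 O@[OO/XX/OO/X./XX]: (3,1)[OO/XX/OO/XO/XX]+0*
p7 X@[OO/XX/OO/XO/XX] terminal +0; root [.O/../.O/../XX] d6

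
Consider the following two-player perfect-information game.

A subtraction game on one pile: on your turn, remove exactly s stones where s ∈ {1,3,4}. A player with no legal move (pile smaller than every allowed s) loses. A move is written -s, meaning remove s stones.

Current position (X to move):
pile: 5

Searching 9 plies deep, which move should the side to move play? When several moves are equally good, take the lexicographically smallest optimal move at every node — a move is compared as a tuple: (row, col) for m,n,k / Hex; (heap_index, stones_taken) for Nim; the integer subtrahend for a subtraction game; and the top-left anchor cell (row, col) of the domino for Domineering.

X's best at [5]: -3

[5] X move#1: -1:-1/4, -3:+1/2*, -4:-1/1
[2] O move#2: -1:-1/1*
[1] X move#3: -1:+1/0*
[0] end (terminal -1, O#4); searched 5 to 9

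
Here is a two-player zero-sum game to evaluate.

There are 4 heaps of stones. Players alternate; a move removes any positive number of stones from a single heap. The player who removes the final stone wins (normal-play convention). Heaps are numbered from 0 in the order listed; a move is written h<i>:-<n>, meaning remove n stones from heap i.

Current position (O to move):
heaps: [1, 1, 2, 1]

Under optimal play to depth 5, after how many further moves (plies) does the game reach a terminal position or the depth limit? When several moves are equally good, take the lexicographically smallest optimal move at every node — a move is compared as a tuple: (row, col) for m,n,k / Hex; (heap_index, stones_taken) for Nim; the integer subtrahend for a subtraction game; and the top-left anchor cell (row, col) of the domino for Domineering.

PV length from [(1,1,2,1)]: 5 plies

ply 1, O at (1,1,2,1) | h0:-1=-1→(0,1,2,1); h1:-1=-1→(1,0,2,1); h2:-1=+1→(1,1,1,1)*; h2:-2=-1→(1,1,0,1); h3:-1=-1→(1,1,2,0)
ply 2, X at (1,1,1,1) | h0:-1=-1→(0,1,1,1)*; h1:-1=-1→(1,0,1,1); h2:-1=-1→(1,1,0,1); h3:-1=-1→(1,1,1,0)
ply 3, O at (0,1,1,1) | h1:-1=+1→(0,0,1,1)*; h2:-1=+1→(0,1,0,1); h3:-1=+1→(0,1,1,0)
ply 4, X at (0,0,1,1) | h2:-1=-1→(0,0,0,1)*; h3:-1=-1→(0,0,1,0)
ply 5, O at (0,0,0,1) | h3:-1=+1→(0,0,0,0)*
ply 6: (0,0,0,0) is terminal -1 (X); from (1,1,2,1) depth 5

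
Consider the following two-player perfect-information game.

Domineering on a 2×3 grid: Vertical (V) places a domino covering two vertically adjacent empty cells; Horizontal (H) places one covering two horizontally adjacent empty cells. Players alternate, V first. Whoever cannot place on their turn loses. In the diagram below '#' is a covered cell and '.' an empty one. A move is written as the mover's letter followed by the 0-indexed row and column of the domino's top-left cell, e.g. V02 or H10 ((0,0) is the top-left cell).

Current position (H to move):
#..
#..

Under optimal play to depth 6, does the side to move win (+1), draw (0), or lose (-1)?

p1 H@[#../#..]: H01[###/#..]+1* H11[#../###]+1
p2 V@[###/#..] terminal -1; root [#../#..] d6

value(#../#.., H) = +1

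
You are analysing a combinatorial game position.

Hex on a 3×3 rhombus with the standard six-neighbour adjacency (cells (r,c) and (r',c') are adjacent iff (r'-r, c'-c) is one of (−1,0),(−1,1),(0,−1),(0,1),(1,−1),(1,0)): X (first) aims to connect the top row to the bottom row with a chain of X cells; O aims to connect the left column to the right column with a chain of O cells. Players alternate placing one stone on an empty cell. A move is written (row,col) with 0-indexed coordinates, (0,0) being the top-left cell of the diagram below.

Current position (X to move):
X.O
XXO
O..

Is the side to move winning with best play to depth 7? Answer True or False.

p1 X@[X.O/XXO/O..]: (0,1)[XXO/XXO/O..]-1 (2,1)[X.O/XXO/OX.]+1* (2,2)[X.O/XXO/O.X]-1
p2 O@[X.O/XXO/OX.] terminal -1; root [X.O/XXO/O..] d7

X winning at [X.O/XXO/O..]: True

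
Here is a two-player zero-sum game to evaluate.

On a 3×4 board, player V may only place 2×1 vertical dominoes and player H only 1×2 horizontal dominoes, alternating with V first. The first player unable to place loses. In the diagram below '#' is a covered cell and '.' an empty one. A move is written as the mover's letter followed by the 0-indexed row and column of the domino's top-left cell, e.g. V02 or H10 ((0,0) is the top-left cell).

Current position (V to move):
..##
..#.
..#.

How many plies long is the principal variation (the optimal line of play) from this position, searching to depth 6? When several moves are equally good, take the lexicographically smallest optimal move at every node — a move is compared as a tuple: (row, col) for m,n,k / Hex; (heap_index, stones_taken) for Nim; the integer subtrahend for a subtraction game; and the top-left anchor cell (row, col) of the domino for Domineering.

PV length from [..##/..#./..#.]: 3 plies

p1 V@[..##/..#./..#.]: V00[#.##/#.#./..#.]+1* V01[.###/.##./..#.]+1 V10[..##/#.#./#.#.]+1 V11[..##/.##./.##.]+1 V13[..##/..##/..##]-1
p2 H@[#.##/#.#./..#.]: H20[#.##/#.#./###.]-1*
p3 V@[#.##/#.#./###.]: V01[####/###./###.]+1* V13[#.##/#.##/####]+1
p4 H@[####/###./###.] terminal -1; root [..##/..#./..#.] d6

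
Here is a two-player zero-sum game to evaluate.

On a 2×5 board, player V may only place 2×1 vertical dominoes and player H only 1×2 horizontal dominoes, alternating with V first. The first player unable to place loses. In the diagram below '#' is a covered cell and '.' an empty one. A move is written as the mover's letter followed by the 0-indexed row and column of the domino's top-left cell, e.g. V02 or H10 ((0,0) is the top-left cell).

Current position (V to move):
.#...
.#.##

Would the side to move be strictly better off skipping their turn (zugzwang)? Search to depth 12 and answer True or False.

zugzwang(.#.../.#.##, V) = False

p1 V@[.#.../.#.##]: V00[##.../##.##]-1 V02[.##../.####]+1*
p2 H@[.##../.####]: H03[.####/.####]-1*
p3 V@[.####/.####]: V00[#####/#####]+1*
p4 H@[#####/#####] terminal -1; root [.#.../.#.##] d12
if V skipped the turn, H would face:
~ p1 H@[.#.../.#.##]: H02[.###./.#.##]-1* H03[.#.##/.#.##]-1
~ p2 V@[.###./.#.##]: V00[####./##.##]+1*
~ p3 H@[####./##.##] terminal -1; root [.#.../.#.##] d12
compare (V): move=+1 vs pass=+1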